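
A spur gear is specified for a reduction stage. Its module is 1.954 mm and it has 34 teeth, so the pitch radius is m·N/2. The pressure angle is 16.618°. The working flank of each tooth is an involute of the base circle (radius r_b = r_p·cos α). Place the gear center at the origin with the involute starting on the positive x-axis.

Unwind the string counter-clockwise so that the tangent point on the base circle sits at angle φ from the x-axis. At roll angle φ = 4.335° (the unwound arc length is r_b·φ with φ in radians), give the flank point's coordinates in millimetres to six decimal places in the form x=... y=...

pitch radius r_p = m·N/2 = 1.954·34/2 = 33.218000
base radius r_b = r_p·cos α = 33.218000·cos 16.618° = 31.830576
roll angle φ = 4.335° = 0.07566002 rad
x = r_b·(cos φ + φ·sin φ) = 31.830576·(0.99713915 + 0.07566002·0.07558786) = 31.921552
y = r_b·(sin φ − φ·cos φ) = 31.830576·(0.07558786 − 0.07566002·0.99713915) = 0.004593

x=31.921552 y=0.004593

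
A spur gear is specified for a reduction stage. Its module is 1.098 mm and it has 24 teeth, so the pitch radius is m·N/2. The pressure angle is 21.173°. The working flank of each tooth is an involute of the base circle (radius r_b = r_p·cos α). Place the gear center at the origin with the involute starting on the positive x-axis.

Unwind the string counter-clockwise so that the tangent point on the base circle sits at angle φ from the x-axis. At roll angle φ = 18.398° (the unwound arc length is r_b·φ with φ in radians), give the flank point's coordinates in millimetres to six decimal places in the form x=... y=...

x=12.903733 y=0.134205

pitch radius r_p = m·N/2 = 1.098·24/2 = 13.176000
base radius r_b = r_p·cos α = 13.176000·cos 21.173° = 12.286542
roll angle φ = 18.398° = 0.32110568 rad
x = r_b·(cos φ + φ·sin φ) = 12.286542·(0.94888703 + 0.32110568·0.31561591) = 12.903733
y = r_b·(sin φ − φ·cos φ) = 12.286542·(0.31561591 − 0.32110568·0.94888703) = 0.134205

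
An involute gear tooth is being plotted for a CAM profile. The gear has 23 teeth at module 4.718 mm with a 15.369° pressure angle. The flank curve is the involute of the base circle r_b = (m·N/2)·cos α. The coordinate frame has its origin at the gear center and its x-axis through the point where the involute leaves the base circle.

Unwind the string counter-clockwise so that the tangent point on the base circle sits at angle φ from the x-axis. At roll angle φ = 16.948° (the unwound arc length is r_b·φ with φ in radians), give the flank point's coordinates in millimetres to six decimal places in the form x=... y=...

x=54.555660 y=0.447406

pitch radius r_p = m·N/2 = 4.718·23/2 = 54.257000
base radius r_b = r_p·cos α = 54.257000·cos 15.369° = 52.316712
roll angle φ = 16.948° = 0.29579840 rad
x = r_b·(cos φ + φ·sin φ) = 52.316712·(0.95656971 + 0.29579840·0.29150367) = 54.555660
y = r_b·(sin φ − φ·cos φ) = 52.316712·(0.29150367 − 0.29579840·0.95656971) = 0.447406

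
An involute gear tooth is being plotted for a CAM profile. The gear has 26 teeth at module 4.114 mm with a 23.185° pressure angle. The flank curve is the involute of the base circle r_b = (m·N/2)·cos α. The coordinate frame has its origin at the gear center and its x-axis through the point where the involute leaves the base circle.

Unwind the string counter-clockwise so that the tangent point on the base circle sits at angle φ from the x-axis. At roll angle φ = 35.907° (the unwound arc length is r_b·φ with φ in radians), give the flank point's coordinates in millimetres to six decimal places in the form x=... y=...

pitch radius r_p = m·N/2 = 4.114·26/2 = 53.482000
base radius r_b = r_p·cos α = 53.482000·cos 23.185° = 49.162710
roll angle φ = 35.907° = 0.62669537 rad
x = r_b·(cos φ + φ·sin φ) = 49.162710·(0.80997000 + 0.62669537·0.58647132) = 57.889527
y = r_b·(sin φ − φ·cos φ) = 49.162710·(0.58647132 − 0.62669537·0.80997000) = 3.877309

x=57.889527 y=3.877309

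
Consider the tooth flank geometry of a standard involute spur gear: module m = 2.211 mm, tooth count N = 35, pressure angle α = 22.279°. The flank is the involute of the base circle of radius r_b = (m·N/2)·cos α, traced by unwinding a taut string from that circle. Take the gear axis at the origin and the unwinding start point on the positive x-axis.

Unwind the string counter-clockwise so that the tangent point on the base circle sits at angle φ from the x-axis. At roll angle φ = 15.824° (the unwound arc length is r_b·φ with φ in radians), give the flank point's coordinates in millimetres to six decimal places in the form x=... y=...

x=37.143621 y=0.249503

pitch radius r_p = m·N/2 = 2.211·35/2 = 38.692500
base radius r_b = r_p·cos α = 38.692500·cos 22.279° = 35.804056
roll angle φ = 15.824° = 0.27618090 rad
x = r_b·(cos φ + φ·sin φ) = 35.804056·(0.96210386 + 0.27618090·0.27268328) = 37.143621
y = r_b·(sin φ − φ·cos φ) = 35.804056·(0.27268328 − 0.27618090·0.96210386) = 0.249503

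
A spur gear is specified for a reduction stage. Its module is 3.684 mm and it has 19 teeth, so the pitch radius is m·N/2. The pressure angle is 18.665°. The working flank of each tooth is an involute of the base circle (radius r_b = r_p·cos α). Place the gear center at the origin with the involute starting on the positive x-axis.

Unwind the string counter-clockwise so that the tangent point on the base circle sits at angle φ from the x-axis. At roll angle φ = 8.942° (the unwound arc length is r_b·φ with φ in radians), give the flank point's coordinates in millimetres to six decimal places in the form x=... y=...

x=33.558665 y=0.041912

pitch radius r_p = m·N/2 = 3.684·19/2 = 34.998000
base radius r_b = r_p·cos α = 34.998000·cos 18.665° = 33.157314
roll angle φ = 8.942° = 0.15606734 rad
x = r_b·(cos φ + φ·sin φ) = 33.157314·(0.98784619 + 0.15606734·0.15543456) = 33.558665
y = r_b·(sin φ − φ·cos φ) = 33.157314·(0.15543456 − 0.15606734·0.98784619) = 0.041912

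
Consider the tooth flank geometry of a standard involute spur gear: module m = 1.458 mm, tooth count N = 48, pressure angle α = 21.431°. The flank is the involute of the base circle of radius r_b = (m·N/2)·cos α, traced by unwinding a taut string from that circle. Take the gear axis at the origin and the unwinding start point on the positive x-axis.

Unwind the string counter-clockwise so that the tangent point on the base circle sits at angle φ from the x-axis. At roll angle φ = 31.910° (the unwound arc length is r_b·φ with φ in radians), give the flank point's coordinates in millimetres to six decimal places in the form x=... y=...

pitch radius r_p = m·N/2 = 1.458·48/2 = 34.992000
base radius r_b = r_p·cos α = 34.992000·cos 21.431° = 32.572592
roll angle φ = 31.910° = 0.55693456 rad
x = r_b·(cos φ + φ·sin φ) = 32.572592·(0.84887944 + 0.55693456·0.52858650) = 37.239187
y = r_b·(sin φ − φ·cos φ) = 32.572592·(0.52858650 − 0.55693456·0.84887944) = 1.818078

x=37.239187 y=1.818078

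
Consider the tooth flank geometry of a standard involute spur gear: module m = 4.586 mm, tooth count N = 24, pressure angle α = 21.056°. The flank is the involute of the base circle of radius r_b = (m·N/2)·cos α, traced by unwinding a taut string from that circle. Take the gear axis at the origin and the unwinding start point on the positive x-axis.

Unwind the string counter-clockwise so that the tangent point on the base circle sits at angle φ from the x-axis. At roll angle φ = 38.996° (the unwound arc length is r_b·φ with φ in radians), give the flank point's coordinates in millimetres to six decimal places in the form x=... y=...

x=61.910120 y=5.151363

pitch radius r_p = m·N/2 = 4.586·24/2 = 55.032000
base radius r_b = r_p·cos α = 55.032000·cos 21.056° = 51.357498
roll angle φ = 38.996° = 0.68060860 rad
x = r_b·(cos φ + φ·sin φ) = 51.357498·(0.77718989 + 0.68060860·0.62926613) = 61.910120
y = r_b·(sin φ − φ·cos φ) = 51.357498·(0.62926613 − 0.68060860·0.77718989) = 5.151363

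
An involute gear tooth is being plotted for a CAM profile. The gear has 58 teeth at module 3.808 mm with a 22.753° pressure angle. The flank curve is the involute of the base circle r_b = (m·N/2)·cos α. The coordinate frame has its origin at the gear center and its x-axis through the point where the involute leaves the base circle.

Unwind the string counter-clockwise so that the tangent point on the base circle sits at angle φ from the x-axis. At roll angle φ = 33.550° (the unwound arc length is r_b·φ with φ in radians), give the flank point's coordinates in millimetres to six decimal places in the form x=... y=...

x=117.829001 y=6.584680

pitch radius r_p = m·N/2 = 3.808·58/2 = 110.432000
base radius r_b = r_p·cos α = 110.432000·cos 22.753° = 101.838262
roll angle φ = 33.550° = 0.58555796 rad
x = r_b·(cos φ + φ·sin φ) = 101.838262·(0.83340385 + 0.58555796·0.55266448) = 117.829001
y = r_b·(sin φ − φ·cos φ) = 101.838262·(0.55266448 − 0.58555796·0.83340385) = 6.584680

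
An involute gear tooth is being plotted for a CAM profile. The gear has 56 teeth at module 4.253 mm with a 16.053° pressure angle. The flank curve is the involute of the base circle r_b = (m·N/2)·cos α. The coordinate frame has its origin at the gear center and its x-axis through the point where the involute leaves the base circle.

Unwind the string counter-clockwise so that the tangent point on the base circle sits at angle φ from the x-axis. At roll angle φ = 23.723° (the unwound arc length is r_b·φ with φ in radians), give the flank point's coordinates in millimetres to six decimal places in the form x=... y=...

x=123.833475 y=2.661557

pitch radius r_p = m·N/2 = 4.253·56/2 = 119.084000
base radius r_b = r_p·cos α = 119.084000·cos 16.053° = 114.440476
roll angle φ = 23.723° = 0.41404446 rad
x = r_b·(cos φ + φ·sin φ) = 114.440476·(0.91550117 + 0.41404446·0.40231531) = 123.833475
y = r_b·(sin φ − φ·cos φ) = 114.440476·(0.40231531 − 0.41404446·0.91550117) = 2.661557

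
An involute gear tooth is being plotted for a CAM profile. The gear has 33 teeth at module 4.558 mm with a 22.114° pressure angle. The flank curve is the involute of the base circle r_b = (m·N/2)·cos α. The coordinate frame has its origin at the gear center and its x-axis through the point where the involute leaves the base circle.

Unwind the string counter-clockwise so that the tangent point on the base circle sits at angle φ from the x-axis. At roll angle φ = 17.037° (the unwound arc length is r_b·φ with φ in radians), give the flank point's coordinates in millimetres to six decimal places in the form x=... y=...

x=72.687012 y=0.605229

pitch radius r_p = m·N/2 = 4.558·33/2 = 75.207000
base radius r_b = r_p·cos α = 75.207000·cos 22.114° = 69.674523
roll angle φ = 17.037° = 0.29735174 rad
x = r_b·(cos φ + φ·sin φ) = 69.674523·(0.95611575 + 0.29735174·0.29298920) = 72.687012
y = r_b·(sin φ − φ·cos φ) = 69.674523·(0.29298920 − 0.29735174·0.95611575) = 0.605229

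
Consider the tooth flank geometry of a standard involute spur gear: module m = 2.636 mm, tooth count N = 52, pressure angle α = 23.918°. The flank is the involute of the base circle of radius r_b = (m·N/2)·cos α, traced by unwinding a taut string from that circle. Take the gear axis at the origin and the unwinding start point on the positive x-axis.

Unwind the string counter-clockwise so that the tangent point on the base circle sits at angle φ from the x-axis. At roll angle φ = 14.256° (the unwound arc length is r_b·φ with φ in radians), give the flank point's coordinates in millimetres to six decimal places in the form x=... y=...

pitch radius r_p = m·N/2 = 2.636·52/2 = 68.536000
base radius r_b = r_p·cos α = 68.536000·cos 23.918° = 62.650583
roll angle φ = 14.256° = 0.24881414 rad
x = r_b·(cos φ + φ·sin φ) = 62.650583·(0.96920513 + 0.24881414·0.24625479) = 64.559972
y = r_b·(sin φ − φ·cos φ) = 62.650583·(0.24625479 − 0.24881414·0.96920513) = 0.319697

x=64.559972 y=0.319697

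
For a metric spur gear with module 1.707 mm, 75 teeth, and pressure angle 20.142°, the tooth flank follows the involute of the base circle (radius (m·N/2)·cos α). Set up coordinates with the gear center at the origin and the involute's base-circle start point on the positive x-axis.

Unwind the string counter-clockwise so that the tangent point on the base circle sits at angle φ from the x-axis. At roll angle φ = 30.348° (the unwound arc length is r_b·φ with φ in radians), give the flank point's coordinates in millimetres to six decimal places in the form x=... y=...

pitch radius r_p = m·N/2 = 1.707·75/2 = 64.012500
base radius r_b = r_p·cos α = 64.012500·cos 20.142° = 60.097629
roll angle φ = 30.348° = 0.52967252 rad
x = r_b·(cos φ + φ·sin φ) = 60.097629·(0.86297258 + 0.52967252·0.50525076) = 67.945780
y = r_b·(sin φ − φ·cos φ) = 60.097629·(0.50525076 − 0.52967252·0.86297258) = 2.894176

x=67.945780 y=2.894176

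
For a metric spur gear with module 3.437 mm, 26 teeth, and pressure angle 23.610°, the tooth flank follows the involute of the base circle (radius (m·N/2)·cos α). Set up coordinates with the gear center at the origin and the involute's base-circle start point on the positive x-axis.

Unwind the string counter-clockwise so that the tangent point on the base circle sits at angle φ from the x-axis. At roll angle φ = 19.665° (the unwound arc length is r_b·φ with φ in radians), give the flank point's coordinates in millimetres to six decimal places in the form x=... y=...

x=43.281732 y=0.545287

pitch radius r_p = m·N/2 = 3.437·26/2 = 44.681000
base radius r_b = r_p·cos α = 44.681000·cos 23.610° = 40.940880
roll angle φ = 19.665° = 0.34321900 rad
x = r_b·(cos φ + φ·sin φ) = 40.940880·(0.94167629 + 0.34321900·0.33652008) = 43.281732
y = r_b·(sin φ − φ·cos φ) = 40.940880·(0.33652008 − 0.34321900·0.94167629) = 0.545287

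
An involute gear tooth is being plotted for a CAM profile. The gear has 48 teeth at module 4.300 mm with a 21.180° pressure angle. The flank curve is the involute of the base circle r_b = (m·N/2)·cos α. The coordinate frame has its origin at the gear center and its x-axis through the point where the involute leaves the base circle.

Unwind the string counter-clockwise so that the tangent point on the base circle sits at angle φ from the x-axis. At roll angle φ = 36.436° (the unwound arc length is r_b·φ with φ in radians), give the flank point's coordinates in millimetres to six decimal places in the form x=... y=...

pitch radius r_p = m·N/2 = 4.300·48/2 = 103.200000
base radius r_b = r_p·cos α = 103.200000·cos 21.180° = 96.228837
roll angle φ = 36.436° = 0.63592817 rad
x = r_b·(cos φ + φ·sin φ) = 96.228837·(0.80452078 + 0.63592817·0.59392450) = 113.763088
y = r_b·(sin φ − φ·cos φ) = 96.228837·(0.59392450 − 0.63592817·0.80452078) = 7.920314

x=113.763088 y=7.920314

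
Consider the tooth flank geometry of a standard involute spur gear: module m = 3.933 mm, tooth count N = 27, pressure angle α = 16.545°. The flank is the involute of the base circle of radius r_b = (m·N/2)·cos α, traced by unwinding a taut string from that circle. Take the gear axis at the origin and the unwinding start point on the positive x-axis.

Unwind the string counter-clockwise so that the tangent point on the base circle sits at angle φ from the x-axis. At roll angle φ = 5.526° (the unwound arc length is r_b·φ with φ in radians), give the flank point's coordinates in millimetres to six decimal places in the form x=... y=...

x=51.133326 y=0.015207

pitch radius r_p = m·N/2 = 3.933·27/2 = 53.095500
base radius r_b = r_p·cos α = 53.095500·cos 16.545° = 50.897154
roll angle φ = 5.526° = 0.09644689 rad
x = r_b·(cos φ + φ·sin φ) = 50.897154·(0.99535260 + 0.09644689·0.09629744) = 51.133326
y = r_b·(sin φ − φ·cos φ) = 50.897154·(0.09629744 − 0.09644689·0.99535260) = 0.015207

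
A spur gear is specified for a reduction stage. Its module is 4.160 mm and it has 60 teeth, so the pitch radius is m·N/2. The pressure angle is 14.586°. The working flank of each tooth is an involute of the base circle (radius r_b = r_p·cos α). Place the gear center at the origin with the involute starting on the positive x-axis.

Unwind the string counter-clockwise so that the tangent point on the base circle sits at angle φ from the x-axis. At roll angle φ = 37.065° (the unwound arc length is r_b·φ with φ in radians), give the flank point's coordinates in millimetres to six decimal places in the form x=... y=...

x=143.466625 y=10.449734

pitch radius r_p = m·N/2 = 4.160·60/2 = 124.800000
base radius r_b = r_p·cos α = 124.800000·cos 14.586° = 120.777788
roll angle φ = 37.065° = 0.64690629 rad
x = r_b·(cos φ + φ·sin φ) = 120.777788·(0.79795226 + 0.64690629·0.60272066) = 143.466625
y = r_b·(sin φ − φ·cos φ) = 120.777788·(0.60272066 − 0.64690629·0.79795226) = 10.449734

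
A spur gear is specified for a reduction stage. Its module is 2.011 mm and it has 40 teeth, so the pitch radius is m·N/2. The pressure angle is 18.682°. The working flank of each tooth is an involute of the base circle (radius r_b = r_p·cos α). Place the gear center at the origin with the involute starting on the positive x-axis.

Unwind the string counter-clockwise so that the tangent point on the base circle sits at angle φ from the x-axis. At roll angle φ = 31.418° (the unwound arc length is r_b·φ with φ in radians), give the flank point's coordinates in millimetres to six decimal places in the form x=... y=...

pitch radius r_p = m·N/2 = 2.011·40/2 = 40.220000
base radius r_b = r_p·cos α = 40.220000·cos 18.682° = 38.100847
roll angle φ = 31.418° = 0.54834754 rad
x = r_b·(cos φ + φ·sin φ) = 38.100847·(0.85338708 + 0.54834754·0.52127776) = 43.405569
y = r_b·(sin φ − φ·cos φ) = 38.100847·(0.52127776 − 0.54834754·0.85338708) = 2.031730

x=43.405569 y=2.031730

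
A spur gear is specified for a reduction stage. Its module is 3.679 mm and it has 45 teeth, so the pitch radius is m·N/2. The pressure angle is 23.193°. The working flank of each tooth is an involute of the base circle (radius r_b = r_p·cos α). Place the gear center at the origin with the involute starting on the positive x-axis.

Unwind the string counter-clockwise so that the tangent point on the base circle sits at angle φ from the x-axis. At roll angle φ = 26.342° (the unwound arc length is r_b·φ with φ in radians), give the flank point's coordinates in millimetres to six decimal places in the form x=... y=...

x=83.709225 y=2.413036

pitch radius r_p = m·N/2 = 3.679·45/2 = 82.777500
base radius r_b = r_p·cos α = 82.777500·cos 23.193° = 76.087709
roll angle φ = 26.342° = 0.45975463 rad
x = r_b·(cos φ + φ·sin φ) = 76.087709·(0.89616140 + 0.45975463·0.44372823) = 83.709225
y = r_b·(sin φ − φ·cos φ) = 76.087709·(0.44372823 − 0.45975463·0.89616140) = 2.413036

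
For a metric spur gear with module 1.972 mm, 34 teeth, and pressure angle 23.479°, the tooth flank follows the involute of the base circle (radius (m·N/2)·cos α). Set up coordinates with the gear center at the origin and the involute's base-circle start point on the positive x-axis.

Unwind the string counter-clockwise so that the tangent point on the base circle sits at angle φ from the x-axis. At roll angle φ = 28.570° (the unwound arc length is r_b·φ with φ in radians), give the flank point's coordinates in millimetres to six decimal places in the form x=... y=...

x=34.336742 y=1.239445

pitch radius r_p = m·N/2 = 1.972·34/2 = 33.524000
base radius r_b = r_p·cos α = 33.524000·cos 23.479° = 30.748419
roll angle φ = 28.570° = 0.49864057 rad
x = r_b·(cos φ + φ·sin φ) = 30.748419·(0.87823350 + 0.49864057·0.47823208) = 34.336742
y = r_b·(sin φ − φ·cos φ) = 30.748419·(0.47823208 − 0.49864057·0.87823350) = 1.239445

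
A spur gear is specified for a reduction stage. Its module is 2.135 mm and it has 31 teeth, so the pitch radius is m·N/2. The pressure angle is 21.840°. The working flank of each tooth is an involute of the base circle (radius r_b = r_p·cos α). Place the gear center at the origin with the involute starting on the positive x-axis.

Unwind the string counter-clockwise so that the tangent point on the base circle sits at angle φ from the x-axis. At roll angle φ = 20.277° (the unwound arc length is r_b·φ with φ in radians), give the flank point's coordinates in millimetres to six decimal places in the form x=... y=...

x=32.581121 y=0.448184

pitch radius r_p = m·N/2 = 2.135·31/2 = 33.092500
base radius r_b = r_p·cos α = 33.092500·cos 21.840° = 30.717330
roll angle φ = 20.277° = 0.35390041 rad
x = r_b·(cos φ + φ·sin φ) = 30.717330·(0.93802813 + 0.35390041·0.34655913) = 32.581121
y = r_b·(sin φ − φ·cos φ) = 30.717330·(0.34655913 − 0.35390041·0.93802813) = 0.448184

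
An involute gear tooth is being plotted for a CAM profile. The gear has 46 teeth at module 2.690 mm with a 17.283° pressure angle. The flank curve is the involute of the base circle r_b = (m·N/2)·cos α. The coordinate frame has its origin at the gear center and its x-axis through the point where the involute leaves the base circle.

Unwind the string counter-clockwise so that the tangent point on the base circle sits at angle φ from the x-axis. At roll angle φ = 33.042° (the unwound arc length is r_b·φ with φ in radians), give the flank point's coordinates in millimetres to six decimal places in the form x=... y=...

pitch radius r_p = m·N/2 = 2.690·46/2 = 61.870000
base radius r_b = r_p·cos α = 61.870000·cos 17.283° = 59.076507
roll angle φ = 33.042° = 0.57669169 rad
x = r_b·(cos φ + φ·sin φ) = 59.076507·(0.83827110 + 0.57669169·0.54525367) = 68.098338
y = r_b·(sin φ − φ·cos φ) = 59.076507·(0.54525367 − 0.57669169·0.83827110) = 3.652682

x=68.098338 y=3.652682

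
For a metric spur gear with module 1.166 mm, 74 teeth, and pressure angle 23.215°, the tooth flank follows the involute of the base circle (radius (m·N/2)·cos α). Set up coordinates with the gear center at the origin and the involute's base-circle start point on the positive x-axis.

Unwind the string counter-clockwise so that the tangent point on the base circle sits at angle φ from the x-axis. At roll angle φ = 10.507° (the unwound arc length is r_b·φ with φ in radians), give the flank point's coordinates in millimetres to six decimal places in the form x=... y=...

x=40.309965 y=0.081230

pitch radius r_p = m·N/2 = 1.166·74/2 = 43.142000
base radius r_b = r_p·cos α = 43.142000·cos 23.215° = 39.648886
roll angle φ = 10.507° = 0.18338174 rad
x = r_b·(cos φ + φ·sin φ) = 39.648886·(0.98323264 + 0.18338174·0.18235565) = 40.309965
y = r_b·(sin φ − φ·cos φ) = 39.648886·(0.18235565 − 0.18338174·0.98323264) = 0.081230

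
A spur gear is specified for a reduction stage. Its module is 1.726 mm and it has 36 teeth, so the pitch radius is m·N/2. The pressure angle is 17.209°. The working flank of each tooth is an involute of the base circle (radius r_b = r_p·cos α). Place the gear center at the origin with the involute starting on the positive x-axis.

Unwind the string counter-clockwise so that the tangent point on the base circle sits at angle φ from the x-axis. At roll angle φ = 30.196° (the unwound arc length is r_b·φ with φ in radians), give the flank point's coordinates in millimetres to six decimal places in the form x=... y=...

x=33.516759 y=1.408220

pitch radius r_p = m·N/2 = 1.726·36/2 = 31.068000
base radius r_b = r_p·cos α = 31.068000·cos 17.209° = 29.677145
roll angle φ = 30.196° = 0.52701962 rad
x = r_b·(cos φ + φ·sin φ) = 29.677145·(0.86430992 + 0.52701962·0.50295961) = 33.516759
y = r_b·(sin φ − φ·cos φ) = 29.677145·(0.50295961 − 0.52701962·0.86430992) = 1.408220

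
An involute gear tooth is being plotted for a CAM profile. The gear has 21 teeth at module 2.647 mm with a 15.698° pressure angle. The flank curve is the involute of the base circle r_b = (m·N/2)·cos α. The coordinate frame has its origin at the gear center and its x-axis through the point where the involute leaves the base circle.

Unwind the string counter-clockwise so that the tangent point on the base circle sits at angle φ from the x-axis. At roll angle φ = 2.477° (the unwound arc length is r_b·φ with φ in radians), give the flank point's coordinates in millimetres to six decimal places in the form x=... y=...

pitch radius r_p = m·N/2 = 2.647·21/2 = 27.793500
base radius r_b = r_p·cos α = 27.793500·cos 15.698° = 26.756836
roll angle φ = 2.477° = 0.04323181 rad
x = r_b·(cos φ + φ·sin φ) = 26.756836·(0.99906565 + 0.04323181·0.04321834) = 26.781828
y = r_b·(sin φ − φ·cos φ) = 26.756836·(0.04321834 − 0.04323181·0.99906565) = 0.000721

x=26.781828 y=0.000721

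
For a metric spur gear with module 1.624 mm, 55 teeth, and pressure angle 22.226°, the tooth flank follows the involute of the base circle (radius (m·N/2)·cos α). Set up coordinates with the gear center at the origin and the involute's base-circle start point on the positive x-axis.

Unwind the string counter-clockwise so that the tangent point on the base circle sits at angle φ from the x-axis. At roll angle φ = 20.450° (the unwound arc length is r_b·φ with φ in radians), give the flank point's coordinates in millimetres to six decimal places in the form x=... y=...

x=43.891743 y=0.618638

pitch radius r_p = m·N/2 = 1.624·55/2 = 44.660000
base radius r_b = r_p·cos α = 44.660000·cos 22.226° = 41.341719
roll angle φ = 20.450° = 0.35691983 rad
x = r_b·(cos φ + φ·sin φ) = 41.341719·(0.93697745 + 0.35691983·0.34938985) = 43.891743
y = r_b·(sin φ − φ·cos φ) = 41.341719·(0.34938985 − 0.35691983·0.93697745) = 0.618638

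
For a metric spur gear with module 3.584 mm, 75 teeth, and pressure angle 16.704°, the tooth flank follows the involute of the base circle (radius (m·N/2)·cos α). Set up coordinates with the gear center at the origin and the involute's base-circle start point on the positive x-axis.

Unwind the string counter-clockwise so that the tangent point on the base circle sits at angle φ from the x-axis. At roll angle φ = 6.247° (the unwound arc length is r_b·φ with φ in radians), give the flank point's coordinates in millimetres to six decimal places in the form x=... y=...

x=129.491518 y=0.055550

pitch radius r_p = m·N/2 = 3.584·75/2 = 134.400000
base radius r_b = r_p·cos α = 134.400000·cos 16.704° = 128.728647
roll angle φ = 6.247° = 0.10903072 rad
x = r_b·(cos φ + φ·sin φ) = 128.728647·(0.99406204 + 0.10903072·0.10881483) = 129.491518
y = r_b·(sin φ − φ·cos φ) = 128.728647·(0.10881483 − 0.10903072·0.99406204) = 0.055550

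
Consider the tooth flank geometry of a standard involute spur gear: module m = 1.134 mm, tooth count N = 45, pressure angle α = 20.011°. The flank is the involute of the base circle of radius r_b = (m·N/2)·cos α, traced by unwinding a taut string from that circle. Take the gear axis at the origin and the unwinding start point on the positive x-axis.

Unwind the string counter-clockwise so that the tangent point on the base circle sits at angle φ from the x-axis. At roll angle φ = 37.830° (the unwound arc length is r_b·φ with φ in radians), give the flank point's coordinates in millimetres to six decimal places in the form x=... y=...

pitch radius r_p = m·N/2 = 1.134·45/2 = 25.515000
base radius r_b = r_p·cos α = 25.515000·cos 20.011° = 23.974581
roll angle φ = 37.830° = 0.66025806 rad
x = r_b·(cos φ + φ·sin φ) = 23.974581·(0.78983399 + 0.66025806·0.61332069) = 28.644444
y = r_b·(sin φ − φ·cos φ) = 23.974581·(0.61332069 − 0.66025806·0.78983399) = 2.201500

x=28.644444 y=2.201500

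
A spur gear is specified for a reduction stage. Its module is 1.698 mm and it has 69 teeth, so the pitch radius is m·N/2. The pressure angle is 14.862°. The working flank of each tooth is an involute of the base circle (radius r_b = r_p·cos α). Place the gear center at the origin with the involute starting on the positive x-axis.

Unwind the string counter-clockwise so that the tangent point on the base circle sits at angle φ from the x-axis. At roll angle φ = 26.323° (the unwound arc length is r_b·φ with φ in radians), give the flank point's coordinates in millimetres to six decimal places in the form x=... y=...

x=62.285131 y=1.791852

pitch radius r_p = m·N/2 = 1.698·69/2 = 58.581000
base radius r_b = r_p·cos α = 58.581000·cos 14.862° = 56.621255
roll angle φ = 26.323° = 0.45942302 rad
x = r_b·(cos φ + φ·sin φ) = 56.621255·(0.89630850 + 0.45942302·0.44343103) = 62.285131
y = r_b·(sin φ − φ·cos φ) = 56.621255·(0.44343103 − 0.45942302·0.89630850) = 1.791852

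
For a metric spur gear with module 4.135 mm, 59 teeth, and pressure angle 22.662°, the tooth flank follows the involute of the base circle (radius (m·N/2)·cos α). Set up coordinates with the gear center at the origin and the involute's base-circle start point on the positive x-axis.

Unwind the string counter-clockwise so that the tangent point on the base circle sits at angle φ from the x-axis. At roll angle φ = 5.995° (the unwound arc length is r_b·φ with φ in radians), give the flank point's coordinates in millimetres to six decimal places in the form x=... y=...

pitch radius r_p = m·N/2 = 4.135·59/2 = 121.982500
base radius r_b = r_p·cos α = 121.982500·cos 22.662° = 112.564698
roll angle φ = 5.995° = 0.10463249 rad
x = r_b·(cos φ + φ·sin φ) = 112.564698·(0.99453101 + 0.10463249·0.10444167) = 113.179190
y = r_b·(sin φ − φ·cos φ) = 112.564698·(0.10444167 − 0.10463249·0.99453101) = 0.042934

x=113.179190 y=0.042934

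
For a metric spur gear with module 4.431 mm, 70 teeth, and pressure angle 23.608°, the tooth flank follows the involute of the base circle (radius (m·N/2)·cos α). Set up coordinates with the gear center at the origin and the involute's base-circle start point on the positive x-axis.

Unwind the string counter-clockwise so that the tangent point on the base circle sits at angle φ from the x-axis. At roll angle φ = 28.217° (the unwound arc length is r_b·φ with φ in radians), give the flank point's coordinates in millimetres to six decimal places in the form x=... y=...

x=158.307391 y=5.521844

pitch radius r_p = m·N/2 = 4.431·70/2 = 155.085000
base radius r_b = r_p·cos α = 155.085000·cos 23.608° = 142.105443
roll angle φ = 28.217° = 0.49247956 rad
x = r_b·(cos φ + φ·sin φ) = 142.105443·(0.88116320 + 0.49247956·0.47281223) = 158.307391
y = r_b·(sin φ − φ·cos φ) = 142.105443·(0.47281223 − 0.49247956·0.88116320) = 5.521844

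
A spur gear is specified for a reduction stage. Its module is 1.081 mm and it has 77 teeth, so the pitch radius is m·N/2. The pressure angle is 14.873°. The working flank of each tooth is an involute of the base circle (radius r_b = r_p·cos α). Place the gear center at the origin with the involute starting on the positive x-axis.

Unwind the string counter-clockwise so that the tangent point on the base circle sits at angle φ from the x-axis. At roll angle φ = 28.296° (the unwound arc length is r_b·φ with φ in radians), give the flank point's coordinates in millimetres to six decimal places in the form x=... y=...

pitch radius r_p = m·N/2 = 1.081·77/2 = 41.618500
base radius r_b = r_p·cos α = 41.618500·cos 14.873° = 40.224161
roll angle φ = 28.296° = 0.49385837 rad
x = r_b·(cos φ + φ·sin φ) = 40.224161·(0.88051045 + 0.49385837·0.47402674) = 44.834354
y = r_b·(sin φ − φ·cos φ) = 40.224161·(0.47402674 − 0.49385837·0.88051045) = 1.575954

x=44.834354 y=1.575954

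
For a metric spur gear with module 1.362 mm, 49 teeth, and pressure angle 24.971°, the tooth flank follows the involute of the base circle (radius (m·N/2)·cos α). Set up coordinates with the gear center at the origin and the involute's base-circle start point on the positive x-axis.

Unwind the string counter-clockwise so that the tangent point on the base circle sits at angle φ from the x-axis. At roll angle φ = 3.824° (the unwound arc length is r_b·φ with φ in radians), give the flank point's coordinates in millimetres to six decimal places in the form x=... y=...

x=30.317016 y=0.002996

pitch radius r_p = m·N/2 = 1.362·49/2 = 33.369000
base radius r_b = r_p·cos α = 33.369000·cos 24.971° = 30.249719
roll angle φ = 3.824° = 0.06674139 rad
x = r_b·(cos φ + φ·sin φ) = 30.249719·(0.99777362 + 0.06674139·0.06669185) = 30.317016
y = r_b·(sin φ − φ·cos φ) = 30.249719·(0.06669185 − 0.06674139·0.99777362) = 0.002996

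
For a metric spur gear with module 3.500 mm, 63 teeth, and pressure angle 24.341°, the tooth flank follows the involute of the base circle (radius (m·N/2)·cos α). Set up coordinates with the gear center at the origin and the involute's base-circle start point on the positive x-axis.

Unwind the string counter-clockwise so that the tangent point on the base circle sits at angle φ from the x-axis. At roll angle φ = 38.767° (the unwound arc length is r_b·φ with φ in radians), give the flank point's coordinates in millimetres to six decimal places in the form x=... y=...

x=120.877424 y=9.904491

pitch radius r_p = m·N/2 = 3.500·63/2 = 110.250000
base radius r_b = r_p·cos α = 110.250000·cos 24.341° = 100.449720
roll angle φ = 38.767° = 0.67661179 rad
x = r_b·(cos φ + φ·sin φ) = 100.449720·(0.77969873 + 0.67661179·0.62615484) = 120.877424
y = r_b·(sin φ − φ·cos φ) = 100.449720·(0.62615484 − 0.67661179·0.77969873) = 9.904491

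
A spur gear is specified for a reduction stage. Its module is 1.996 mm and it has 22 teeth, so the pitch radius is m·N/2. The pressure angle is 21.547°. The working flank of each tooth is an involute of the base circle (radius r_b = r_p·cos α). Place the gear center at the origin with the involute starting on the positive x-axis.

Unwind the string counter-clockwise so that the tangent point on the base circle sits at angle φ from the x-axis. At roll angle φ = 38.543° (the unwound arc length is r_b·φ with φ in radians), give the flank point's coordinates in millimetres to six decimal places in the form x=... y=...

pitch radius r_p = m·N/2 = 1.996·22/2 = 21.956000
base radius r_b = r_p·cos α = 21.956000·cos 21.547° = 20.421640
roll angle φ = 38.543° = 0.67270225 rad
x = r_b·(cos φ + φ·sin φ) = 20.421640·(0.78214074 + 0.67270225·0.62310180) = 24.532572
y = r_b·(sin φ − φ·cos φ) = 20.421640·(0.62310180 − 0.67270225·0.78214074) = 1.979959

x=24.532572 y=1.979959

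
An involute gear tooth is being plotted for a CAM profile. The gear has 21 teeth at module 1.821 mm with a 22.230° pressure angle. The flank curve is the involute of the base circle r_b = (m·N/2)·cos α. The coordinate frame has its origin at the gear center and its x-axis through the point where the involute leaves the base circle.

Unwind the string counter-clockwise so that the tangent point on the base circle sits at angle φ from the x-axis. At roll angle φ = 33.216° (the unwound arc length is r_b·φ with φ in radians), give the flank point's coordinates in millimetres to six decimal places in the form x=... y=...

x=20.428291 y=1.111329

pitch radius r_p = m·N/2 = 1.821·21/2 = 19.120500
base radius r_b = r_p·cos α = 19.120500·cos 22.230° = 17.699323
roll angle φ = 33.216° = 0.57972856 rad
x = r_b·(cos φ + φ·sin φ) = 17.699323·(0.83661137 + 0.57972856·0.54779687) = 20.428291
y = r_b·(sin φ − φ·cos φ) = 17.699323·(0.54779687 − 0.57972856·0.83661137) = 1.111329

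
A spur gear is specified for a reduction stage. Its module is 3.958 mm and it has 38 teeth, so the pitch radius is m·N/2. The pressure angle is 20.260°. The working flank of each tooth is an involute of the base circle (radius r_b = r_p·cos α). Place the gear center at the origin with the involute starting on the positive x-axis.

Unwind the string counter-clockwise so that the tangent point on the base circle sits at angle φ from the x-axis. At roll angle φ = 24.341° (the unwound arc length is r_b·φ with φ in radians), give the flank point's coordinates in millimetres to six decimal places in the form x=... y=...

pitch radius r_p = m·N/2 = 3.958·38/2 = 75.202000
base radius r_b = r_p·cos α = 75.202000·cos 20.260° = 70.549321
roll angle φ = 24.341° = 0.42483059 rad
x = r_b·(cos φ + φ·sin φ) = 70.549321·(0.91110857 + 0.42483059·0.41216644) = 76.631341
y = r_b·(sin φ − φ·cos φ) = 70.549321·(0.41216644 − 0.42483059·0.91110857) = 1.770763

x=76.631341 y=1.770763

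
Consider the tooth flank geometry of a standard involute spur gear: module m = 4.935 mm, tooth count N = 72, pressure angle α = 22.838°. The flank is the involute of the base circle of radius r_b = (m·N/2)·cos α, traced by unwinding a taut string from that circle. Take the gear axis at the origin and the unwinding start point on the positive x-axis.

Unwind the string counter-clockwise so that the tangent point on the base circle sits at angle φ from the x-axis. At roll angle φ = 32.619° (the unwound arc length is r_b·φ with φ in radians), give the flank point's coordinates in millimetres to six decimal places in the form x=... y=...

x=188.154811 y=9.748008

pitch radius r_p = m·N/2 = 4.935·72/2 = 177.660000
base radius r_b = r_p·cos α = 177.660000·cos 22.838° = 163.732511
roll angle φ = 32.619° = 0.56930895 rad
x = r_b·(cos φ + φ·sin φ) = 163.732511·(0.84227369 + 0.56930895·0.53905012) = 188.154811
y = r_b·(sin φ − φ·cos φ) = 163.732511·(0.53905012 − 0.56930895·0.84227369) = 9.748008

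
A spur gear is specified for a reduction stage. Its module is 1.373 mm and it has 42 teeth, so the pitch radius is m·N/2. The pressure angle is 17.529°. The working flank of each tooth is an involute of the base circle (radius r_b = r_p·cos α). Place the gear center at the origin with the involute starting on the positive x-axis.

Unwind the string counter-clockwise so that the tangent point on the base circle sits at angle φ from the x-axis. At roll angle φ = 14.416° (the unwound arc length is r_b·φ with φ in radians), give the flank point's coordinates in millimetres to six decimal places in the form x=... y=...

pitch radius r_p = m·N/2 = 1.373·42/2 = 28.833000
base radius r_b = r_p·cos α = 28.833000·cos 17.529° = 27.494129
roll angle φ = 14.416° = 0.25160666 rad
x = r_b·(cos φ + φ·sin φ) = 27.494129·(0.96851368 + 0.25160666·0.24896036) = 28.350674
y = r_b·(sin φ − φ·cos φ) = 27.494129·(0.24896036 − 0.25160666·0.96851368) = 0.145055

x=28.350674 y=0.145055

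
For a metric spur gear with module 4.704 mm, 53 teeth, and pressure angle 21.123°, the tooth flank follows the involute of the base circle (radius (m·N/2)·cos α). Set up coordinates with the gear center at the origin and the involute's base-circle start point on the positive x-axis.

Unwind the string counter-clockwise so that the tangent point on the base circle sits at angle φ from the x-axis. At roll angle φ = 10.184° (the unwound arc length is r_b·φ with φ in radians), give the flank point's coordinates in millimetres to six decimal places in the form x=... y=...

x=118.102573 y=0.216970

pitch radius r_p = m·N/2 = 4.704·53/2 = 124.656000
base radius r_b = r_p·cos α = 124.656000·cos 21.123° = 116.280232
roll angle φ = 10.184° = 0.17774433 rad
x = r_b·(cos φ + φ·sin φ) = 116.280232·(0.98424502 + 0.17774433·0.17680989) = 118.102573
y = r_b·(sin φ − φ·cos φ) = 116.280232·(0.17680989 − 0.17774433·0.98424502) = 0.216970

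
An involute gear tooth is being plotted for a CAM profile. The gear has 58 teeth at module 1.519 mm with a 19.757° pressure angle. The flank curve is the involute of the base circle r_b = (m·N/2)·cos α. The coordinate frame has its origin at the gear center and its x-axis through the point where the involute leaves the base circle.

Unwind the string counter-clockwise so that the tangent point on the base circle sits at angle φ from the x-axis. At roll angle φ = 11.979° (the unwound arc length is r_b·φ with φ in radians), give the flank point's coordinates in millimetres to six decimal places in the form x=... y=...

x=42.354142 y=0.125742

pitch radius r_p = m·N/2 = 1.519·58/2 = 44.051000
base radius r_b = r_p·cos α = 44.051000·cos 19.757° = 41.457926
roll angle φ = 11.979° = 0.20907299 rad
x = r_b·(cos φ + φ·sin φ) = 41.457926·(0.97822374 + 0.20907299·0.20755317) = 42.354142
y = r_b·(sin φ − φ·cos φ) = 41.457926·(0.20755317 − 0.20907299·0.97822374) = 0.125742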